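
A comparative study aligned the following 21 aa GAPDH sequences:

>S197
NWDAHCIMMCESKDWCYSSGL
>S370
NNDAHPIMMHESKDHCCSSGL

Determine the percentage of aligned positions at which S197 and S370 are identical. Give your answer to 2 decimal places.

76.19%

Mismatches occur at site 2 (W↔N), site 6 (C↔P), site 10 (C↔H), site 15 (W↔H), site 17 (Y↔C).
16 of the 21 sites match, so the percent identity is 16/21 × 100 = 76.19%.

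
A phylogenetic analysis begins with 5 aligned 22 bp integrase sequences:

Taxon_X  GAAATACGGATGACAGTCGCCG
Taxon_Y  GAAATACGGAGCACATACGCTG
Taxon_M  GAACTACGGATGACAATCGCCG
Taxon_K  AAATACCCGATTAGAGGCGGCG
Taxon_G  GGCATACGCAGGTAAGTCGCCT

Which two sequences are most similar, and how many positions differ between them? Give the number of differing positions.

Pairwise Hamming distances:
  Taxon_X vs Taxon_Y: 5
  Taxon_X vs Taxon_M: 2
  Taxon_X vs Taxon_K: 9
  Taxon_X vs Taxon_G: 7
  Taxon_Y vs Taxon_M: 6
  Taxon_Y vs Taxon_K: 12
  Taxon_Y vs Taxon_G: 10
  Taxon_M vs Taxon_K: 10
  Taxon_M vs Taxon_G: 9
  Taxon_K vs Taxon_G: 15
The smallest is 2, between Taxon_X and Taxon_M.

2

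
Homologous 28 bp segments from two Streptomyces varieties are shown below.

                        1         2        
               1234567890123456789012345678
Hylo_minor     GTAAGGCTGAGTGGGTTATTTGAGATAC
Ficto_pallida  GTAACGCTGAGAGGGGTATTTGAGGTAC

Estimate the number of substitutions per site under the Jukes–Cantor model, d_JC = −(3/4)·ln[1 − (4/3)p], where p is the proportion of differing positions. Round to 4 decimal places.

0.1585

The sequences differ at positions 5 (G/C), 12 (T/A), 16 (T/G), 25 (A/G).
p = 4/28 = 0.142857.
d = −0.75 · ln(1 − (4/3)·0.142857) = −0.75 · ln(0.809524) = −0.75 · (-0.211309) = 0.1585.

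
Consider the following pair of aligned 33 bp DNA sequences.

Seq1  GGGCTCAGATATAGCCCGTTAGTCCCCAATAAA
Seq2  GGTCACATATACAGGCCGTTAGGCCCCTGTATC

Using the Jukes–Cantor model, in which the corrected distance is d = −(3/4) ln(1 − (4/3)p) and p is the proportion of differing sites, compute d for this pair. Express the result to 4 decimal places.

Mismatches occur at site 3 (G→T), site 5 (T→A), site 8 (G→T), site 12 (T→C), site 15 (C→G), site 23 (T→G), site 28 (A→T), site 29 (A→G), site 32 (A→T), site 33 (A→C).
p = 10/33 = 0.303030.
d = −0.75 · ln(1 − (4/3)·0.303030) = −0.75 · ln(0.595960) = −0.75 · (-0.517582) = 0.3882.

0.3882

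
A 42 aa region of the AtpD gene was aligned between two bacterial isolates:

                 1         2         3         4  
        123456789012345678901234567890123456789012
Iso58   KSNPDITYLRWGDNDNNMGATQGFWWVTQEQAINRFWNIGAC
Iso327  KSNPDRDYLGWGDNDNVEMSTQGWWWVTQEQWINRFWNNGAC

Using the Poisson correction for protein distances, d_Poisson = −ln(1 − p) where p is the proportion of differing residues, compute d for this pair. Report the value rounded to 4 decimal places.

The sequences differ at positions 6 (I/R), 7 (T/D), 10 (R/G), 17 (N/V), 18 (M/E), 19 (G/M), 20 (A/S), 24 (F/W), 32 (A/W), 39 (I/N).
p = 10/42 = 0.238095.
d = −ln(1 − 0.238095) = −ln(0.761905) = 0.2719.

0.2719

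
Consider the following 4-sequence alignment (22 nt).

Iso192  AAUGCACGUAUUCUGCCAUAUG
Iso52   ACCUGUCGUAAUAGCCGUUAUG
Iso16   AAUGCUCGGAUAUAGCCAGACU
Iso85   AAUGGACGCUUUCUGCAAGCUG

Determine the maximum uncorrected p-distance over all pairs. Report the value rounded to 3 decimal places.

Pairwise Hamming distances:
  Iso192 vs Iso52: 11
  Iso192 vs Iso16: 8
  Iso192 vs Iso85: 6
  Iso52 vs Iso16: 15
  Iso52 vs Iso85: 14
  Iso16 vs Iso85: 11
The largest is 15 mismatches, between Iso52 and Iso16; p = 15/22 = 0.682.

0.682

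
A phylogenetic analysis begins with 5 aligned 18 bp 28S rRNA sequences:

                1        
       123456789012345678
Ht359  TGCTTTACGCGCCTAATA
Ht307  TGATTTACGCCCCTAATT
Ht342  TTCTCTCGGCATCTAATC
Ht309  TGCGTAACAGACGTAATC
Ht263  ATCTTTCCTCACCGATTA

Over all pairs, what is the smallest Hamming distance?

Pairwise Hamming distances:
  Ht359 vs Ht307: 3
  Ht359 vs Ht342: 7
  Ht359 vs Ht309: 7
  Ht359 vs Ht263: 7
  Ht307 vs Ht342: 8
  Ht307 vs Ht309: 8
  Ht307 vs Ht263: 9
  Ht342 vs Ht309: 10
  Ht342 vs Ht263: 8
  Ht309 vs Ht263: 11
The smallest is 3, between Ht359 and Ht307.

3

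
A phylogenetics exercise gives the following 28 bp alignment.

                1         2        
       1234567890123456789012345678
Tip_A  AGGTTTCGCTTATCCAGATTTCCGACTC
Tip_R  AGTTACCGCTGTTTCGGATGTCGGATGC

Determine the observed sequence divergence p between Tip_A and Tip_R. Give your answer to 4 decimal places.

0.3929

Mismatches occur at site 3 (G↔T), site 5 (T↔A), site 6 (T↔C), site 11 (T↔G), site 12 (A↔T), site 14 (C↔T), site 16 (A↔G), site 20 (T↔G), site 23 (C↔G), site 26 (C↔T), site 27 (T↔G).
There are 11 differences over 28 sites, so p = 11/28 = 0.3929.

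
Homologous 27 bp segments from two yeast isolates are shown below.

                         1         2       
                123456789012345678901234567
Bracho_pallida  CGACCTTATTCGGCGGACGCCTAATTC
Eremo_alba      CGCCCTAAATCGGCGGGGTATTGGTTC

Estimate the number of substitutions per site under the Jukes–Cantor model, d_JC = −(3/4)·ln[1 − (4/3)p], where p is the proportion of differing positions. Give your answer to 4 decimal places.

0.5107

Mismatches occur at site 3 (A/C), site 7 (T/A), site 9 (T/A), site 17 (A/G), site 18 (C/G), site 19 (G/T), site 20 (C/A), site 21 (C/T), site 23 (A/G), site 24 (A/G).
p = 10/27 = 0.370370.
d = −0.75 · ln(1 − (4/3)·0.370370) = −0.75 · ln(0.506173) = −0.75 · (-0.680877) = 0.5107.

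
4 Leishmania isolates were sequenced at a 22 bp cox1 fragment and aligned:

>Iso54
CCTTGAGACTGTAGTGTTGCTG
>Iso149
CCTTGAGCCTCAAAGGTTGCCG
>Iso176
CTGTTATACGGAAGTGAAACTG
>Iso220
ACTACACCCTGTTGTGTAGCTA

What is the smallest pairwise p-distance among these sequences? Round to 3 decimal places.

0.273

Pairwise Hamming distances:
  Iso54 vs Iso149: 6
  Iso54 vs Iso176: 9
  Iso54 vs Iso220: 8
  Iso149 vs Iso176: 13
  Iso149 vs Iso220: 12
  Iso176 vs Iso220: 13
The smallest is 6 mismatches, between Iso54 and Iso149; p = 6/22 = 0.273.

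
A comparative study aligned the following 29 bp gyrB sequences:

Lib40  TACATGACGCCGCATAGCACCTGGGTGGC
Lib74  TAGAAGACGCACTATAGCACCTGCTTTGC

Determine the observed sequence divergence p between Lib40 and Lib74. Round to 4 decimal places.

0.2759

Differing sites — 3:C/G; 5:T/A; 11:C/A; 12:G/C; 13:C/T; 24:G/C; 25:G/T; 27:G/T.
There are 8 differences over 29 sites, so p = 8/29 = 0.2759.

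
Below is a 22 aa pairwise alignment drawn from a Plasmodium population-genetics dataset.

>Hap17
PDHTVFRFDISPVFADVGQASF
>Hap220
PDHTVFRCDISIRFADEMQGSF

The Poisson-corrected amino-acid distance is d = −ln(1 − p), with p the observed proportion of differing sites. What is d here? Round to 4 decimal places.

The sequences differ at positions 8 (F/C), 12 (P/I), 13 (V/R), 17 (V/E), 18 (G/M), 20 (A/G).
p = 6/22 = 0.272727.
d = −ln(1 − 0.272727) = −ln(0.727273) = 0.3185.

0.3185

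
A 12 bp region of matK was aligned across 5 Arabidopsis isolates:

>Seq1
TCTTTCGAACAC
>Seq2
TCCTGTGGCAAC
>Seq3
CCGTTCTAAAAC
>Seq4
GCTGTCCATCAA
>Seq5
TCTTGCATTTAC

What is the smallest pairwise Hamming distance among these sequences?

Pairwise Hamming distances:
  Seq1 vs Seq2: 6
  Seq1 vs Seq3: 4
  Seq1 vs Seq4: 5
  Seq1 vs Seq5: 5
  Seq2 vs Seq3: 7
  Seq2 vs Seq4: 10
  Seq2 vs Seq5: 6
  Seq3 vs Seq4: 7
  Seq3 vs Seq5: 7
  Seq4 vs Seq5: 7
The smallest is 4, between Seq1 and Seq3.

4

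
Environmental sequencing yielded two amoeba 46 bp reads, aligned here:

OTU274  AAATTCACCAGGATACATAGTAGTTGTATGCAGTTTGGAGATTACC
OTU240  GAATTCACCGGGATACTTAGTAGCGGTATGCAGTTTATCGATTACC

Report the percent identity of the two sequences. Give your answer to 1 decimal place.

The sequences differ at positions 1 (A/G), 10 (A/G), 17 (A/T), 24 (T/C), 25 (T/G), 37 (G/A), 38 (G/T), 39 (A/C).
38 of the 46 sites match, so the percent identity is 38/46 × 100 = 82.6%.

82.6%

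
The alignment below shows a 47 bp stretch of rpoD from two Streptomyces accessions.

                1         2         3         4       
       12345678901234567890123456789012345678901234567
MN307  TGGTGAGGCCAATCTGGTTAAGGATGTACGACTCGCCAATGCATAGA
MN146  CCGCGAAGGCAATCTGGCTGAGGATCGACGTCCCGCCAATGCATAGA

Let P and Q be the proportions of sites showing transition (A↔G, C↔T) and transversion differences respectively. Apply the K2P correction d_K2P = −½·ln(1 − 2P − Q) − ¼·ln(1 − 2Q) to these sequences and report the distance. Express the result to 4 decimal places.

0.2843

Mismatches occur at site 1 (T→C, transition), site 2 (G→C, transversion), site 4 (T→C, transition), site 7 (G→A, transition), site 9 (C→G, transversion), site 18 (T→C, transition), site 20 (A→G, transition), site 26 (G→C, transversion), site 27 (T→G, transversion), site 31 (A→T, transversion), site 33 (T→C, transition).
Of the 11 differences, 6 transitions and 5 transversions over 47 sites: P = 6/47 = 0.127660, Q = 5/47 = 0.106383.
d = −0.5·ln(0.638297) − 0.25·ln(0.787234) = −0.5·(-0.448952) − 0.25·(-0.239230) = 0.2843.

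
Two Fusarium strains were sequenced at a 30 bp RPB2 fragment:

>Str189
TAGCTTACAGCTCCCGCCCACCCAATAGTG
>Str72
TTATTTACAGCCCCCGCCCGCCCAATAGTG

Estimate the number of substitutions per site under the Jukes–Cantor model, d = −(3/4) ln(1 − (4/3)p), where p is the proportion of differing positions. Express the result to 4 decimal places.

0.1885

Differing sites — 2:A/T; 3:G/A; 4:C/T; 12:T/C; 20:A/G.
p = 5/30 = 0.166667.
d = −0.75 · ln(1 − (4/3)·0.166667) = −0.75 · ln(0.777777) = −0.75 · (-0.251315) = 0.1885.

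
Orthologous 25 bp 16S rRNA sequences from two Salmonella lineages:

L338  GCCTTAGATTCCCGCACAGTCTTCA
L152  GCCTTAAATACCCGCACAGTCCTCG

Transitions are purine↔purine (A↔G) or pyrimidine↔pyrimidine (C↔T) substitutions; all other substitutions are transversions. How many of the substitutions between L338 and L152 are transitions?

3

The sequences differ at positions 7 (G/A, transition), 10 (T/A, transversion), 22 (T/C, transition), 25 (A/G, transition).
Of the 4 differences, 3 transitions and 1 transversion, so the answer is 3.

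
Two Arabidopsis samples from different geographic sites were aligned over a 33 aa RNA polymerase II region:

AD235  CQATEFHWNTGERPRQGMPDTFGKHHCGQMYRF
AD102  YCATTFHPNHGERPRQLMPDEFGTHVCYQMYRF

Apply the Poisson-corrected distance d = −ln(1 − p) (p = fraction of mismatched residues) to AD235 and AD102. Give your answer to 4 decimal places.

0.3610

Mismatches occur at site 1 (C/Y), site 2 (Q/C), site 5 (E/T), site 8 (W/P), site 10 (T/H), site 17 (G/L), site 21 (T/E), site 24 (K/T), site 26 (H/V), site 28 (G/Y).
p = 10/33 = 0.303030.
d = −ln(1 − 0.303030) = −ln(0.696970) = 0.3610.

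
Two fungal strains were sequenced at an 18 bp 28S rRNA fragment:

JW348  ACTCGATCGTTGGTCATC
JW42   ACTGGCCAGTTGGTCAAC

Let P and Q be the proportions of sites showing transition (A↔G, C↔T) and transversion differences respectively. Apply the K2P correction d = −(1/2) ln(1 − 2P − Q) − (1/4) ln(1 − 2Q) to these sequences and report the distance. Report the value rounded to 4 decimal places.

The sequences differ at positions 4 (C/G, transversion), 6 (A/C, transversion), 7 (T/C, transition), 8 (C/A, transversion), 17 (T/A, transversion).
Of the 5 differences, 1 transition and 4 transversions over 18 sites: P = 1/18 = 0.055556, Q = 4/18 = 0.222222.
d = −0.5·ln(0.666666) − 0.25·ln(0.555556) = −0.5·(-0.405466) − 0.25·(-0.587786) = 0.3497.

0.3497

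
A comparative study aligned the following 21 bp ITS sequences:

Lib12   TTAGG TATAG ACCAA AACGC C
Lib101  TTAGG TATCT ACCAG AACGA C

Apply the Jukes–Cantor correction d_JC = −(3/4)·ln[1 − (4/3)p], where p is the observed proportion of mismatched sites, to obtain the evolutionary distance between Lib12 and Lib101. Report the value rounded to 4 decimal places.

The sequences differ at positions 9 (A/C), 10 (G/T), 15 (A/G), 20 (C/A).
p = 4/21 = 0.190476.
d = −0.75 · ln(1 − (4/3)·0.190476) = −0.75 · ln(0.746032) = −0.75 · (-0.292987) = 0.2197.

0.2197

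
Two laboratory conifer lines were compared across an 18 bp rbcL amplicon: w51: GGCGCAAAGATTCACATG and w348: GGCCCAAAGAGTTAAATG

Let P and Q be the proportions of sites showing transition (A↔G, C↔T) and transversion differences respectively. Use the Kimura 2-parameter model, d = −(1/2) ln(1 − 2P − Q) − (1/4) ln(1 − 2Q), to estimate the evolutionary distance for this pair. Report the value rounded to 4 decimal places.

0.2641

The sequences differ at positions 4 (G/C, transversion), 11 (T/G, transversion), 13 (C/T, transition), 15 (C/A, transversion).
Of the 4 differences, 1 transition and 3 transversions over 18 sites: P = 1/18 = 0.055556, Q = 3/18 = 0.166667.
d = −0.5·ln(0.722221) − 0.25·ln(0.666666) = −0.5·(-0.325424) − 0.25·(-0.405466) = 0.2641.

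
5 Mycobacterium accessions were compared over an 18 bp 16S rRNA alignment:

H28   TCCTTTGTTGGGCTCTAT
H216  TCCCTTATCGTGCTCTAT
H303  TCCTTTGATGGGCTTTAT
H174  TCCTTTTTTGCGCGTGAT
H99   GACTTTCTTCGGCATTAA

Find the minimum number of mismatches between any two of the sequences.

2

Pairwise Hamming distances:
  H28 vs H216: 4
  H28 vs H303: 2
  H28 vs H174: 5
  H28 vs H99: 7
  H216 vs H303: 6
  H216 vs H174: 7
  H216 vs H99: 10
  H303 vs H174: 5
  H303 vs H99: 7
  H174 vs H99: 8
The smallest is 2, between H28 and H303.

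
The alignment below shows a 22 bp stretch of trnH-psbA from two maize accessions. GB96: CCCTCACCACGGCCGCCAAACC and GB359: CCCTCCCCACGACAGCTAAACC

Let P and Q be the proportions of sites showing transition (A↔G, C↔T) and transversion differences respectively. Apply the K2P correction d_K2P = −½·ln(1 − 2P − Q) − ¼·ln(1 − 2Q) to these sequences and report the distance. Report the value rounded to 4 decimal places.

0.2094

The sequences differ at positions 6 (A/C, transversion), 12 (G/A, transition), 14 (C/A, transversion), 17 (C/T, transition).
Of the 4 differences, 2 transitions and 2 transversions over 22 sites: P = 2/22 = 0.090909, Q = 2/22 = 0.090909.
d = −0.5·ln(0.727273) − 0.25·ln(0.818182) = −0.5·(-0.318453) − 0.25·(-0.200670) = 0.2094.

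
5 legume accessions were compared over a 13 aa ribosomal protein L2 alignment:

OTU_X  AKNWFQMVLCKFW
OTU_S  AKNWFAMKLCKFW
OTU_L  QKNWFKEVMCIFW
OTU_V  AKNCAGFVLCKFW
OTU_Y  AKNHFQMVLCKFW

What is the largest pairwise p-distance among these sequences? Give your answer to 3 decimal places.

0.538

Pairwise Hamming distances:
  OTU_X vs OTU_S: 2
  OTU_X vs OTU_L: 5
  OTU_X vs OTU_V: 4
  OTU_X vs OTU_Y: 1
  OTU_S vs OTU_L: 6
  OTU_S vs OTU_V: 5
  OTU_S vs OTU_Y: 3
  OTU_L vs OTU_V: 7
  OTU_L vs OTU_Y: 6
  OTU_V vs OTU_Y: 4
The largest is 7 mismatches, between OTU_L and OTU_V; p = 7/13 = 0.538.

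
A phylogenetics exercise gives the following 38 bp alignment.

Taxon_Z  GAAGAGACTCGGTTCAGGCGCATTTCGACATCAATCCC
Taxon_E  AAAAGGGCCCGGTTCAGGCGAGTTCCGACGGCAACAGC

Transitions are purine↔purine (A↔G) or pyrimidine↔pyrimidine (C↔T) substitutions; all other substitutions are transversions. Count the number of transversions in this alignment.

Mismatches occur at site 1 (G/A, transition), site 4 (G/A, transition), site 5 (A/G, transition), site 7 (A/G, transition), site 9 (T/C, transition), site 21 (C/A, transversion), site 22 (A/G, transition), site 25 (T/C, transition), site 30 (A/G, transition), site 31 (T/G, transversion), site 35 (T/C, transition), site 36 (C/A, transversion), site 37 (C/G, transversion).
Of the 13 differences, 9 transitions and 4 transversions, so the answer is 4.

4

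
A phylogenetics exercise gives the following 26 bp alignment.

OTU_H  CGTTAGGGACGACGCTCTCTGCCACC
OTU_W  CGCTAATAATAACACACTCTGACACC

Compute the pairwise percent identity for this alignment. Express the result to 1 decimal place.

Mismatches occur at site 3 (T→C), site 6 (G→A), site 7 (G→T), site 8 (G→A), site 10 (C→T), site 11 (G→A), site 14 (G→A), site 16 (T→A), site 22 (C→A).
17 of the 26 sites match, so the percent identity is 17/26 × 100 = 65.4%.

65.4%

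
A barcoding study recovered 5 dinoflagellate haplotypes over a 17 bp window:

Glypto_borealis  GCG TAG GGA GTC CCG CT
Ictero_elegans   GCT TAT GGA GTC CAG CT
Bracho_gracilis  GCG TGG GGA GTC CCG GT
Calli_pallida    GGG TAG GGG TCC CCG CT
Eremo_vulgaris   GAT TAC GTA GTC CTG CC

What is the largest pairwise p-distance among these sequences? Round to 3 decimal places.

0.529

Pairwise Hamming distances:
  Glypto_borealis vs Ictero_elegans: 3
  Glypto_borealis vs Bracho_gracilis: 2
  Glypto_borealis vs Calli_pallida: 4
  Glypto_borealis vs Eremo_vulgaris: 6
  Ictero_elegans vs Bracho_gracilis: 5
  Ictero_elegans vs Calli_pallida: 7
  Ictero_elegans vs Eremo_vulgaris: 5
  Bracho_gracilis vs Calli_pallida: 6
  Bracho_gracilis vs Eremo_vulgaris: 8
  Calli_pallida vs Eremo_vulgaris: 9
The largest is 9 mismatches, between Calli_pallida and Eremo_vulgaris; p = 9/17 = 0.529.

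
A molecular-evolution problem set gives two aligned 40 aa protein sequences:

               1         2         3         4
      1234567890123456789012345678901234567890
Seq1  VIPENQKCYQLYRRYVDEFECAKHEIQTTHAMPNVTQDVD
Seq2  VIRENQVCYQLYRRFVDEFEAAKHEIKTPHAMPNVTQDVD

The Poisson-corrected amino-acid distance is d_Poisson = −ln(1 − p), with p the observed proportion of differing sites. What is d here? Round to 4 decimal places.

0.1625

The sequences differ at positions 3 (P/R), 7 (K/V), 15 (Y/F), 21 (C/A), 27 (Q/K), 29 (T/P).
p = 6/40 = 0.150000.
d = −ln(1 − 0.150000) = −ln(0.850000) = 0.1625.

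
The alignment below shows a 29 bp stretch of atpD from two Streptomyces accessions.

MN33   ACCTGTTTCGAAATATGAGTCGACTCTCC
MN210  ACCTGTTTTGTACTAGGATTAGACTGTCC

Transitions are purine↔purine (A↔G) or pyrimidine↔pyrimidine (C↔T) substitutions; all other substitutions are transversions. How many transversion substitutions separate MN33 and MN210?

6

Differing sites — 9:C/T (Ti); 11:A/T (Tv); 13:A/C (Tv); 16:T/G (Tv); 19:G/T (Tv); 21:C/A (Tv); 26:C/G (Tv).
Of the 7 differences, 1 transition and 6 transversions, so the answer is 6.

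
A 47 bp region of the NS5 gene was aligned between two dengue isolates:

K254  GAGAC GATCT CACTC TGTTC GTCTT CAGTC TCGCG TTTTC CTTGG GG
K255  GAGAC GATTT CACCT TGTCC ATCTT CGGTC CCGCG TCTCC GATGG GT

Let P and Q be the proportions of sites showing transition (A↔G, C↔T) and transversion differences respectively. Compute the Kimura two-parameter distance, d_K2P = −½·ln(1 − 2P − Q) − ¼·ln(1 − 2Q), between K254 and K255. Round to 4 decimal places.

0.3302

Mismatches occur at site 9 (C→T, transition), site 14 (T→C, transition), site 15 (C→T, transition), site 19 (T→C, transition), site 21 (G→A, transition), site 27 (A→G, transition), site 31 (T→C, transition), site 37 (T→C, transition), site 39 (T→C, transition), site 41 (C→G, transversion), site 42 (T→A, transversion), site 47 (G→T, transversion).
Of the 12 differences, 9 transitions and 3 transversions over 47 sites: P = 9/47 = 0.191489, Q = 3/47 = 0.063830.
d = −0.5·ln(0.553192) − 0.25·ln(0.872340) = −0.5·(-0.592050) − 0.25·(-0.136576) = 0.3302.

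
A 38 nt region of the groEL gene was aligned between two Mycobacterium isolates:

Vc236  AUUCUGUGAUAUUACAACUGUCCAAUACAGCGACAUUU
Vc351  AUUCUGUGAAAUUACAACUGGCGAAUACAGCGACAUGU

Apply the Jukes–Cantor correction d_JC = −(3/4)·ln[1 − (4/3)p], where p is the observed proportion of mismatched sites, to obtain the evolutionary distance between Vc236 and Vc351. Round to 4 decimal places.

Mismatches occur at site 10 (U↔A), site 21 (U↔G), site 23 (C↔G), site 37 (U↔G).
p = 4/38 = 0.105263.
d = −0.75 · ln(1 − (4/3)·0.105263) = −0.75 · ln(0.859649) = −0.75 · (-0.151231) = 0.1134.

0.1134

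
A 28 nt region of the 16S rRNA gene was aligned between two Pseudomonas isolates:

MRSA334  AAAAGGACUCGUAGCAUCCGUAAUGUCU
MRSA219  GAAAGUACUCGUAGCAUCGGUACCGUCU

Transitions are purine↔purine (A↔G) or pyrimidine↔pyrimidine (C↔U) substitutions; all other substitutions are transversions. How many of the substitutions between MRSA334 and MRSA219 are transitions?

Differing sites — 1:A/G (Ti); 6:G/U (Tv); 19:C/G (Tv); 23:A/C (Tv); 24:U/C (Ti).
Of the 5 differences, 2 transitions and 3 transversions, so the answer is 2.

2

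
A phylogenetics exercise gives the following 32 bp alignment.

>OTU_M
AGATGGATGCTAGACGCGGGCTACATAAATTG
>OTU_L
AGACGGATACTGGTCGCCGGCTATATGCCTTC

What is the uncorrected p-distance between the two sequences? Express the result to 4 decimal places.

0.3125

The sequences differ at positions 4 (T/C), 9 (G/A), 12 (A/G), 14 (A/T), 18 (G/C), 24 (C/T), 27 (A/G), 28 (A/C), 29 (A/C), 32 (G/C).
There are 10 differences over 32 sites, so p = 10/32 = 0.3125.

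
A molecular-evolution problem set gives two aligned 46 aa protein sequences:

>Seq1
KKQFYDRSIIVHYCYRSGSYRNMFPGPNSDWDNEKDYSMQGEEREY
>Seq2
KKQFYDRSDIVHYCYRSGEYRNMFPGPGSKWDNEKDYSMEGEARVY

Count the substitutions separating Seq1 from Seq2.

The sequences differ at positions 9 (I/D), 19 (S/E), 28 (N/G), 30 (D/K), 40 (Q/E), 43 (E/A), 45 (E/V).
That gives 7 mismatches out of 46 aligned sites, so the Hamming distance is 7.

7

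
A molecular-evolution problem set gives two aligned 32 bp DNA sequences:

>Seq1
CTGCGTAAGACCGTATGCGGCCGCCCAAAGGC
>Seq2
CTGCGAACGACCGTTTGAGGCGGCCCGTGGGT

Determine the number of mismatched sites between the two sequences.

The sequences differ at positions 6 (T/A), 8 (A/C), 15 (A/T), 18 (C/A), 22 (C/G), 27 (A/G), 28 (A/T), 29 (A/G), 32 (C/T).
That gives 9 mismatches out of 32 aligned sites, so the Hamming distance is 9.

9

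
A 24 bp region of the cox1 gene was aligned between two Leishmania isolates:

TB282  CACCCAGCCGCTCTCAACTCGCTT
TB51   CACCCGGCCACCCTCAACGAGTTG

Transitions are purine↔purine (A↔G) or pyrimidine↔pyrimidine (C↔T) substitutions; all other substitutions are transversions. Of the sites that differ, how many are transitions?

4

The sequences differ at positions 6 (A/G, transition), 10 (G/A, transition), 12 (T/C, transition), 19 (T/G, transversion), 20 (C/A, transversion), 22 (C/T, transition), 24 (T/G, transversion).
Of the 7 differences, 4 transitions and 3 transversions, so the answer is 4.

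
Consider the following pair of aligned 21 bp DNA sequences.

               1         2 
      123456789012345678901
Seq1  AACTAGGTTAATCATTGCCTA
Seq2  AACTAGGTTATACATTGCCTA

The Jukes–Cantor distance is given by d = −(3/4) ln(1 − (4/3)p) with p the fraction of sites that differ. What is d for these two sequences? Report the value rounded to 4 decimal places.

0.1019

Mismatches occur at site 11 (A/T), site 12 (T/A).
p = 2/21 = 0.095238.
d = −0.75 · ln(1 − (4/3)·0.095238) = −0.75 · ln(0.873016) = −0.75 · (-0.135801) = 0.1019.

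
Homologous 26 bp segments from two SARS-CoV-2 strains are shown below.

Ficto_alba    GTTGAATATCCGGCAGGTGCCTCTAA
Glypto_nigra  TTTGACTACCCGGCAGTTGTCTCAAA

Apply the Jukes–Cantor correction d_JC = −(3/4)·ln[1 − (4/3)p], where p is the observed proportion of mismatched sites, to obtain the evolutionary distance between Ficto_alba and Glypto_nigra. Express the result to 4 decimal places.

Mismatches occur at site 1 (G↔T), site 6 (A↔C), site 9 (T↔C), site 17 (G↔T), site 20 (C↔T), site 24 (T↔A).
p = 6/26 = 0.230769.
d = −0.75 · ln(1 − (4/3)·0.230769) = −0.75 · ln(0.692308) = −0.75 · (-0.367724) = 0.2758.

0.2758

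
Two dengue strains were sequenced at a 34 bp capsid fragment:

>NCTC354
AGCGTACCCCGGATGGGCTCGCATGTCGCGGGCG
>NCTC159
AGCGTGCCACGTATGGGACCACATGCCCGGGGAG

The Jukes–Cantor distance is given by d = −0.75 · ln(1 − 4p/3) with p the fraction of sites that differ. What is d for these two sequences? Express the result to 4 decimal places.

0.3734

The sequences differ at positions 6 (A/G), 9 (C/A), 12 (G/T), 18 (C/A), 19 (T/C), 21 (G/A), 26 (T/C), 28 (G/C), 29 (C/G), 33 (C/A).
p = 10/34 = 0.294118.
d = −0.75 · ln(1 − (4/3)·0.294118) = −0.75 · ln(0.607843) = −0.75 · (-0.497839) = 0.3734.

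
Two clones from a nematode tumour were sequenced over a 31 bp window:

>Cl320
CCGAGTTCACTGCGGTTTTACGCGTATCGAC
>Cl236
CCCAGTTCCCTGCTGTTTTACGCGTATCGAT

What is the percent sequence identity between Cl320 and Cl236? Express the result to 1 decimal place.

Differing sites — 3:G/C; 9:A/C; 14:G/T; 31:C/T.
27 of the 31 sites match, so the percent identity is 27/31 × 100 = 87.1%.

87.1%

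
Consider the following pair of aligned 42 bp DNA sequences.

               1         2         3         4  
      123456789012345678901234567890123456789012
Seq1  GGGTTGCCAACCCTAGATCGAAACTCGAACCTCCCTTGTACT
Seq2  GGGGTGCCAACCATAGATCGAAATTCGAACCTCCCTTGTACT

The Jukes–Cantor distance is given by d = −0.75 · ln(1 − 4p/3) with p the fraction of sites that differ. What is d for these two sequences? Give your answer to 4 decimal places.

0.0751

The sequences differ at positions 4 (T/G), 13 (C/A), 24 (C/T).
p = 3/42 = 0.071429.
d = −0.75 · ln(1 − (4/3)·0.071429) = −0.75 · ln(0.904761) = −0.75 · (-0.100084) = 0.0751.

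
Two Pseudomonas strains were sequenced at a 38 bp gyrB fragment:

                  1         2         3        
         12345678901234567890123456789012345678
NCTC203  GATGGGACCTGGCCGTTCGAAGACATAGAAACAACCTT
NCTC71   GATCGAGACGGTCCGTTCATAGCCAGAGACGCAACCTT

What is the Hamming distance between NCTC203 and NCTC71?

Mismatches occur at site 4 (G↔C), site 6 (G↔A), site 7 (A↔G), site 8 (C↔A), site 10 (T↔G), site 12 (G↔T), site 19 (G↔A), site 20 (A↔T), site 23 (A↔C), site 26 (T↔G), site 30 (A↔C), site 31 (A↔G).
That gives 12 mismatches out of 38 aligned sites, so the Hamming distance is 12.

12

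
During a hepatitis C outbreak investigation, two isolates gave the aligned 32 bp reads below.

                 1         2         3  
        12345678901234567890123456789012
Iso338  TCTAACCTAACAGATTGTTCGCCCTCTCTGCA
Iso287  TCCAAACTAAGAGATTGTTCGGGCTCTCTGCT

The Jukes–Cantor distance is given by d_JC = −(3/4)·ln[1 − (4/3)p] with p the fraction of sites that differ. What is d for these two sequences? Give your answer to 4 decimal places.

0.2158

The sequences differ at positions 3 (T/C), 6 (C/A), 11 (C/G), 22 (C/G), 23 (C/G), 32 (A/T).
p = 6/32 = 0.187500.
d = −0.75 · ln(1 − (4/3)·0.187500) = −0.75 · ln(0.750000) = −0.75 · (-0.287682) = 0.2158.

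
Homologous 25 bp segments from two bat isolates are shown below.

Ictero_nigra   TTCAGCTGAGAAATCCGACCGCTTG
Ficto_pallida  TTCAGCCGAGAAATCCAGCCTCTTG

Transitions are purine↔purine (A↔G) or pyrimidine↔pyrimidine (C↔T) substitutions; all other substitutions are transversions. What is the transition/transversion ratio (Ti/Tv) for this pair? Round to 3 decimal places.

3.000

Differing sites — 7:T/C (Ti); 17:G/A (Ti); 18:A/G (Ti); 21:G/T (Tv).
Of the 4 differences, 3 transitions and 1 transversion, so Ti/Tv = 3/1 = 3.000.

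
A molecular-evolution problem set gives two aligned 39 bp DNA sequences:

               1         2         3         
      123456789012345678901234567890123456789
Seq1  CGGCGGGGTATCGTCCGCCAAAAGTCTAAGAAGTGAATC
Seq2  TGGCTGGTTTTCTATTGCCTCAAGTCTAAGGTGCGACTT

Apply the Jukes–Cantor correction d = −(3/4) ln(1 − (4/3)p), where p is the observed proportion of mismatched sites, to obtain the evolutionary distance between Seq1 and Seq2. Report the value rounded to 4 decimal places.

0.5393

Differing sites — 1:C/T; 5:G/T; 8:G/T; 10:A/T; 13:G/T; 14:T/A; 15:C/T; 16:C/T; 20:A/T; 21:A/C; 31:A/G; 32:A/T; 34:T/C; 37:A/C; 39:C/T.
p = 15/39 = 0.384615.
d = −0.75 · ln(1 − (4/3)·0.384615) = −0.75 · ln(0.487180) = −0.75 · (-0.719122) = 0.5393.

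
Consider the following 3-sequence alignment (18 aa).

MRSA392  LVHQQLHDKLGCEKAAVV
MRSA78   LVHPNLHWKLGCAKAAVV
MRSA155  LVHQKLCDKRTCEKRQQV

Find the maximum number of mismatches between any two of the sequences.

Pairwise Hamming distances:
  MRSA392 vs MRSA78: 4
  MRSA392 vs MRSA155: 7
  MRSA78 vs MRSA155: 10
The largest is 10, between MRSA78 and MRSA155.

10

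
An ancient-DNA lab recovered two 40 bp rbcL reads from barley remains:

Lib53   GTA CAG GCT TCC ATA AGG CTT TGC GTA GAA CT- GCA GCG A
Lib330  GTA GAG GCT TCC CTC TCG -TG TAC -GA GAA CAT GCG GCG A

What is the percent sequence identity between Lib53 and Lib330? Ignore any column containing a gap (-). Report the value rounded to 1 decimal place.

Excluding the 3 gap columns leaves 37 comparable sites.
Mismatches occur at site 4 (C↔G), site 13 (A↔C), site 15 (A↔C), site 16 (A↔T), site 17 (G↔C), site 21 (T↔G), site 23 (G↔A), site 26 (T↔G), site 32 (T↔A), site 36 (A↔G).
27 of the 37 comparable sites match, so the percent identity is 27/37 × 100 = 73.0%.

73.0%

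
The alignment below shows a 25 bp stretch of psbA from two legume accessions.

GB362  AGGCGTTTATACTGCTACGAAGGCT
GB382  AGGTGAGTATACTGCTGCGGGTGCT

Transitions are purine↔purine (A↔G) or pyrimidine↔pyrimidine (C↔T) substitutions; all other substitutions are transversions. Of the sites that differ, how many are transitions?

Mismatches occur at site 4 (C/T, transition), site 6 (T/A, transversion), site 7 (T/G, transversion), site 17 (A/G, transition), site 20 (A/G, transition), site 21 (A/G, transition), site 22 (G/T, transversion).
Of the 7 differences, 4 transitions and 3 transversions, so the answer is 4.

4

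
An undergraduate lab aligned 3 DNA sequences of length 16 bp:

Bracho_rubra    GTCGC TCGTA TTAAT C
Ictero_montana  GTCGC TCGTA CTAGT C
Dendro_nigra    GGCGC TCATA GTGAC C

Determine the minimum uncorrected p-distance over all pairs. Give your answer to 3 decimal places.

Pairwise Hamming distances:
  Bracho_rubra vs Ictero_montana: 2
  Bracho_rubra vs Dendro_nigra: 5
  Ictero_montana vs Dendro_nigra: 6
The smallest is 2 mismatches, between Bracho_rubra and Ictero_montana; p = 2/16 = 0.125.

0.125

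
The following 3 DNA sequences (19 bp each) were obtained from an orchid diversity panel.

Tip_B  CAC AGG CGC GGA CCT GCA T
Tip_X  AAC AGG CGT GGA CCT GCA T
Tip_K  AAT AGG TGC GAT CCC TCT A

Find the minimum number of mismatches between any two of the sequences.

Pairwise Hamming distances:
  Tip_B vs Tip_X: 2
  Tip_B vs Tip_K: 9
  Tip_X vs Tip_K: 9
The smallest is 2, between Tip_B and Tip_X.

2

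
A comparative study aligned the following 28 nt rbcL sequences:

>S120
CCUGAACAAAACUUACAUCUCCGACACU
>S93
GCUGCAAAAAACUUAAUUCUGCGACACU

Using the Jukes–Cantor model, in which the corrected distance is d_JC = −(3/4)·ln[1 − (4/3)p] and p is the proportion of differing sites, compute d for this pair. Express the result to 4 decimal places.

Differing sites — 1:C/G; 5:A/C; 7:C/A; 16:C/A; 17:A/U; 21:C/G.
p = 6/28 = 0.214286.
d = −0.75 · ln(1 − (4/3)·0.214286) = −0.75 · ln(0.714285) = −0.75 · (-0.336473) = 0.2524.

0.2524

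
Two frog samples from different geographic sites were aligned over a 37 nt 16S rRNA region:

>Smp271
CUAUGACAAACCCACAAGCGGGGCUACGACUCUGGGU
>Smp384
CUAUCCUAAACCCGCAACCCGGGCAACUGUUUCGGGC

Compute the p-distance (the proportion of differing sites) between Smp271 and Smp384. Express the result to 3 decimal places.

Mismatches occur at site 5 (G↔C), site 6 (A↔C), site 7 (C↔U), site 14 (A↔G), site 18 (G↔C), site 20 (G↔C), site 25 (U↔A), site 28 (G↔U), site 29 (A↔G), site 30 (C↔U), site 32 (C↔U), site 33 (U↔C), site 37 (U↔C).
There are 13 differences over 37 sites, so p = 13/37 = 0.351.

0.351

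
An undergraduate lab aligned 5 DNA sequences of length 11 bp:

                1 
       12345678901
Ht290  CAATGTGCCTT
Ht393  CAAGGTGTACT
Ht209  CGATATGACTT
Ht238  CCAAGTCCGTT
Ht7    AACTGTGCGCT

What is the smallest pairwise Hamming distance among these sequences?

3

Pairwise Hamming distances:
  Ht290 vs Ht393: 4
  Ht290 vs Ht209: 3
  Ht290 vs Ht238: 4
  Ht290 vs Ht7: 4
  Ht393 vs Ht209: 6
  Ht393 vs Ht238: 6
  Ht393 vs Ht7: 5
  Ht209 vs Ht238: 6
  Ht209 vs Ht7: 7
  Ht238 vs Ht7: 6
The smallest is 3, between Ht290 and Ht209.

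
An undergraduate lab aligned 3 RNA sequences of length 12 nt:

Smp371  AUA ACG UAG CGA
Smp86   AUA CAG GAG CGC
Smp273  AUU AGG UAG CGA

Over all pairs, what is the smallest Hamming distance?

Pairwise Hamming distances:
  Smp371 vs Smp86: 4
  Smp371 vs Smp273: 2
  Smp86 vs Smp273: 5
The smallest is 2, between Smp371 and Smp273.

2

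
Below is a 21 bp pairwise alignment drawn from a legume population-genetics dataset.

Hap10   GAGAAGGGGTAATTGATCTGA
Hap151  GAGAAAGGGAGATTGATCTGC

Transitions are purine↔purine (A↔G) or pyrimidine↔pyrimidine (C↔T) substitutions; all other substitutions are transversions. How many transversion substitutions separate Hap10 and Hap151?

Differing sites — 6:G/A (Ti); 10:T/A (Tv); 11:A/G (Ti); 21:A/C (Tv).
Of the 4 differences, 2 transitions and 2 transversions, so the answer is 2.

2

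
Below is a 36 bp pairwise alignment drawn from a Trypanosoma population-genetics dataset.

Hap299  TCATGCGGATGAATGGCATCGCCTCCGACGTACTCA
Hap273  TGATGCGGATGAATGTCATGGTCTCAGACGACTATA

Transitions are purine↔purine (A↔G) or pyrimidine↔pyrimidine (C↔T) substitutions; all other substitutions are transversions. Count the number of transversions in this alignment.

7

The sequences differ at positions 2 (C/G, transversion), 16 (G/T, transversion), 20 (C/G, transversion), 22 (C/T, transition), 26 (C/A, transversion), 31 (T/A, transversion), 32 (A/C, transversion), 33 (C/T, transition), 34 (T/A, transversion), 35 (C/T, transition).
Of the 10 differences, 3 transitions and 7 transversions, so the answer is 7.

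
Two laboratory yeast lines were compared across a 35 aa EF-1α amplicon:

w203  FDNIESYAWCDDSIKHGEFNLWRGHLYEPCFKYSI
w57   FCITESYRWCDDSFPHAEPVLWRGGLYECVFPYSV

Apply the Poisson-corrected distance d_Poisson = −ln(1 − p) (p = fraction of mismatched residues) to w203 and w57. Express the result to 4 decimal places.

0.5108

Mismatches occur at site 2 (D↔C), site 3 (N↔I), site 4 (I↔T), site 8 (A↔R), site 14 (I↔F), site 15 (K↔P), site 17 (G↔A), site 19 (F↔P), site 20 (N↔V), site 25 (H↔G), site 29 (P↔C), site 30 (C↔V), site 32 (K↔P), site 35 (I↔V).
p = 14/35 = 0.400000.
d = −ln(1 − 0.400000) = −ln(0.600000) = 0.5108.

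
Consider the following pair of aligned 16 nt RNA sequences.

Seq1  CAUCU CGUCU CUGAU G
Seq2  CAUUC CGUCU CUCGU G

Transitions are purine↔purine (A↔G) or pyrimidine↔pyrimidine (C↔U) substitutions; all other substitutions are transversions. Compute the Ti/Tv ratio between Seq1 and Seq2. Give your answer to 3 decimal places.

3.000

Mismatches occur at site 4 (C→U, transition), site 5 (U→C, transition), site 13 (G→C, transversion), site 14 (A→G, transition).
Of the 4 differences, 3 transitions and 1 transversion, so Ti/Tv = 3/1 = 3.000.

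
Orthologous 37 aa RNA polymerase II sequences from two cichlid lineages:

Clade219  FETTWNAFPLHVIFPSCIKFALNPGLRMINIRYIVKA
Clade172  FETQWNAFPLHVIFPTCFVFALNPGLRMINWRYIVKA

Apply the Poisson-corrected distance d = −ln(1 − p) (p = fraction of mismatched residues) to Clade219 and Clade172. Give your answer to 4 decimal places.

Differing sites — 4:T/Q; 16:S/T; 18:I/F; 19:K/V; 31:I/W.
p = 5/37 = 0.135135.
d = −ln(1 − 0.135135) = −ln(0.864865) = 0.1452.

0.1452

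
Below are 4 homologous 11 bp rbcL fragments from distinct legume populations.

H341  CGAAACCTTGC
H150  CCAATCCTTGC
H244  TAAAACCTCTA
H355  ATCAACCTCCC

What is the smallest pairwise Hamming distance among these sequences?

2

Pairwise Hamming distances:
  H341 vs H150: 2
  H341 vs H244: 5
  H341 vs H355: 5
  H150 vs H244: 6
  H150 vs H355: 6
  H244 vs H355: 5
The smallest is 2, between H341 and H150.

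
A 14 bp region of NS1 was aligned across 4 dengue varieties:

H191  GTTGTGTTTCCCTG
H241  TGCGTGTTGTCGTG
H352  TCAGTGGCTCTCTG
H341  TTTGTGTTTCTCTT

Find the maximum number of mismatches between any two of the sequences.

8

Pairwise Hamming distances:
  H191 vs H241: 6
  H191 vs H352: 6
  H191 vs H341: 3
  H241 vs H352: 8
  H241 vs H341: 7
  H352 vs H341: 5
The largest is 8, between H241 and H352.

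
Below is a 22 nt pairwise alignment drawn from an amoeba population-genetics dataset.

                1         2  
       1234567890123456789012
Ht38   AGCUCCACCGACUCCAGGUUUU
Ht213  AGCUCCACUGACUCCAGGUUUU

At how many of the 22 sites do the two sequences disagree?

1

The sequences differ at position 9 (C/U).
That gives 1 mismatch out of 22 aligned sites, so the Hamming distance is 1.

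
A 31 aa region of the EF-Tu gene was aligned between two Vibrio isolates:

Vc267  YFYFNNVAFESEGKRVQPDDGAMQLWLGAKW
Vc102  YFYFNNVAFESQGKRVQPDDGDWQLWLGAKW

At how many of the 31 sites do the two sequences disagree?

3

Differing sites — 12:E/Q; 22:A/D; 23:M/W.
That gives 3 mismatches out of 31 aligned sites, so the Hamming distance is 3.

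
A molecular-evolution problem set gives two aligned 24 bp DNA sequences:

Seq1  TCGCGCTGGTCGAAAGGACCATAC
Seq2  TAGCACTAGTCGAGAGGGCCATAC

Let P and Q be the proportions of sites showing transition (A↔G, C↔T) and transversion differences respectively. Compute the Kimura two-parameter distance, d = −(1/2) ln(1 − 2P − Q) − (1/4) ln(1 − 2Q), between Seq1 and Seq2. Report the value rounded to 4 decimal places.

Differing sites — 2:C/A (Tv); 5:G/A (Ti); 8:G/A (Ti); 14:A/G (Ti); 18:A/G (Ti).
Of the 5 differences, 4 transitions and 1 transversion over 24 sites: P = 4/24 = 0.166667, Q = 1/24 = 0.041667.
d = −0.5·ln(0.624999) − 0.25·ln(0.916666) = −0.5·(-0.470005) − 0.25·(-0.087012) = 0.2568.

0.2568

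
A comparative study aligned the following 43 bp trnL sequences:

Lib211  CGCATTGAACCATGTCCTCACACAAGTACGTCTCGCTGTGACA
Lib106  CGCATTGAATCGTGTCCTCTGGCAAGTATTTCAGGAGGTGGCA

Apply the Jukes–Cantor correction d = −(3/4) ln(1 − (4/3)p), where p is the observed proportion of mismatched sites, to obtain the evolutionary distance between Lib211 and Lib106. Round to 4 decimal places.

The sequences differ at positions 10 (C/T), 12 (A/G), 20 (A/T), 21 (C/G), 22 (A/G), 29 (C/T), 30 (G/T), 33 (T/A), 34 (C/G), 36 (C/A), 37 (T/G), 41 (A/G).
p = 12/43 = 0.279070.
d = −0.75 · ln(1 − (4/3)·0.279070) = −0.75 · ln(0.627907) = −0.75 · (-0.465363) = 0.3490.

0.3490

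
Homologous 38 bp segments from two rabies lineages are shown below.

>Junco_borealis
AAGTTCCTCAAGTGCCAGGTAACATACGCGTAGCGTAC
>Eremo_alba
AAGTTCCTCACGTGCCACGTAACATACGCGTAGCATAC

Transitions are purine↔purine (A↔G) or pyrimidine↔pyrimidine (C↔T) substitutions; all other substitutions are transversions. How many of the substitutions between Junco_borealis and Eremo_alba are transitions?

1

Mismatches occur at site 11 (A/C, transversion), site 18 (G/C, transversion), site 35 (G/A, transition).
Of the 3 differences, 1 transition and 2 transversions, so the answer is 1.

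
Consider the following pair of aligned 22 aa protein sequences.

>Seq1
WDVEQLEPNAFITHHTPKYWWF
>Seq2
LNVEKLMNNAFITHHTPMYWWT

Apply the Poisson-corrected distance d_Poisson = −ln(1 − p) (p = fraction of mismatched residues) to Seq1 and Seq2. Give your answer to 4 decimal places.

0.3830

Differing sites — 1:W/L; 2:D/N; 5:Q/K; 7:E/M; 8:P/N; 18:K/M; 22:F/T.
p = 7/22 = 0.318182.
d = −ln(1 − 0.318182) = −ln(0.681818) = 0.3830.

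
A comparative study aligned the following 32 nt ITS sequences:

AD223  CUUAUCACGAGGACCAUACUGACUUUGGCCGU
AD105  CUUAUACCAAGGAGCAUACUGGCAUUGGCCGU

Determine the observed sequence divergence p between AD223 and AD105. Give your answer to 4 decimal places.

0.1875

Mismatches occur at site 6 (C/A), site 7 (A/C), site 9 (G/A), site 14 (C/G), site 22 (A/G), site 24 (U/A).
There are 6 differences over 32 sites, so p = 6/32 = 0.1875.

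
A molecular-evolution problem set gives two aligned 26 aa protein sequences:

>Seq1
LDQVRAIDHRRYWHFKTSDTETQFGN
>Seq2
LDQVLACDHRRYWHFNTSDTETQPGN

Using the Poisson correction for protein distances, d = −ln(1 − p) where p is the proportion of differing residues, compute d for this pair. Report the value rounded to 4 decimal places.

Differing sites — 5:R/L; 7:I/C; 16:K/N; 24:F/P.
p = 4/26 = 0.153846.
d = −ln(1 − 0.153846) = −ln(0.846154) = 0.1671.

0.1671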